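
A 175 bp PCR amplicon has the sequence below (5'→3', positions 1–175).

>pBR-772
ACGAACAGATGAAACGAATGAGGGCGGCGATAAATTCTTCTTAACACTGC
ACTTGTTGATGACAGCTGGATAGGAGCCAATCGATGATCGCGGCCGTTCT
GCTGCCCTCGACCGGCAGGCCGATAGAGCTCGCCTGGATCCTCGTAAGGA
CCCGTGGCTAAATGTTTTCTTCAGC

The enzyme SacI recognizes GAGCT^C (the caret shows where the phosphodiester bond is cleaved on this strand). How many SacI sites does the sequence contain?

GAGCTC occurs starting at position 126.
SacI cuts at 1 site.

1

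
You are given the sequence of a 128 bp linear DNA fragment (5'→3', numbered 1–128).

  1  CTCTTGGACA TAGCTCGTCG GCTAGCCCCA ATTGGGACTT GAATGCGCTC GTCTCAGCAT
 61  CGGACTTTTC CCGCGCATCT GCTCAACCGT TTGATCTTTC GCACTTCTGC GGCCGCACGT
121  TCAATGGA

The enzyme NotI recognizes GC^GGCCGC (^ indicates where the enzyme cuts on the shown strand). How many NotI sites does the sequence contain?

GCGGCCGC occurs starting at position 109.
NotI cuts at 1 site.

1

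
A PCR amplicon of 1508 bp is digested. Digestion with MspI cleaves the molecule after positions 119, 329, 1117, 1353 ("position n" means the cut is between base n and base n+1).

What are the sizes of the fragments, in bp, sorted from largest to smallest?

788, 236, 210, 155, 119 bp

Linear molecule, 4 cuts → 5 fragments:
  119 − 0 = 119 bp
  329 − 119 = 210 bp
  1117 − 329 = 788 bp
  1353 − 1117 = 236 bp
  1508 − 1353 = 155 bp
Sorted largest to smallest: 788, 236, 210, 155, 119 bp.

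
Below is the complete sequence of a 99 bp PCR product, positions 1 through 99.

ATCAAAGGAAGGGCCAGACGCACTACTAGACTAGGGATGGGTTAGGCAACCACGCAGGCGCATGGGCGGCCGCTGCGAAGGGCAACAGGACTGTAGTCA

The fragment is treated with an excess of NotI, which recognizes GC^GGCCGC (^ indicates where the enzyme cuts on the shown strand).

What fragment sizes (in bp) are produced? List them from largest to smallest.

67, 32 bp

The NotI site (GCGGCCGC) starts at position 66.
NotI cuts after base 2 of each site, so after position 67.
Linear molecule, 1 cut → 2 fragments:
  1–67 → 67 bp
  68–99 → 32 bp
Sorted largest to smallest: 67, 32 bp.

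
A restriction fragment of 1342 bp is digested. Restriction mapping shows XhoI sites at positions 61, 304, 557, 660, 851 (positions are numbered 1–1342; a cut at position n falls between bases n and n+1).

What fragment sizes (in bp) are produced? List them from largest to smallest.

Linear molecule, 5 cuts → 6 fragments:
  61 − 0 = 61 bp
  304 − 61 = 243 bp
  557 − 304 = 253 bp
  660 − 557 = 103 bp
  851 − 660 = 191 bp
  1342 − 851 = 491 bp
Sorted largest to smallest: 491, 253, 243, 191, 103, 61 bp.

491, 253, 243, 191, 103, 61 bp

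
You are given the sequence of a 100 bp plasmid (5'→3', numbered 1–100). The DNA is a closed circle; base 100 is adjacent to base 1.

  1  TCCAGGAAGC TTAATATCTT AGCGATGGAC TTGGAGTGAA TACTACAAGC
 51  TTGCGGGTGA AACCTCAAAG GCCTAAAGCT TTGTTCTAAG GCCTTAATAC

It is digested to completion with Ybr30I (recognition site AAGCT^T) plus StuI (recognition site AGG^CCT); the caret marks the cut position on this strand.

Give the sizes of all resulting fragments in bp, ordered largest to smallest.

Ybr30I sites (AAGCTT) start at positions 7, 47, 76.
Ybr30I cuts after base 5 of each site (before the last base), so after positions 11, 51, 80.
StuI sites (AGGCCT) start at positions 69, 89.
StuI cuts after base 3 of each site, so after positions 71, 91.
Combined cut positions: 11, 51, 71, 80, 91.
Circular molecule, 5 cuts → 5 fragments:
  12–51 → 40 bp
  52–71 → 20 bp
  72–80 → 9 bp
  81–91 → 11 bp
  92–100 then 1–11 → 9 + 11 = 20 bp
Sorted largest to smallest: 40, 20, 20, 11, 9 bp.

40, 20, 20, 11, 9 bp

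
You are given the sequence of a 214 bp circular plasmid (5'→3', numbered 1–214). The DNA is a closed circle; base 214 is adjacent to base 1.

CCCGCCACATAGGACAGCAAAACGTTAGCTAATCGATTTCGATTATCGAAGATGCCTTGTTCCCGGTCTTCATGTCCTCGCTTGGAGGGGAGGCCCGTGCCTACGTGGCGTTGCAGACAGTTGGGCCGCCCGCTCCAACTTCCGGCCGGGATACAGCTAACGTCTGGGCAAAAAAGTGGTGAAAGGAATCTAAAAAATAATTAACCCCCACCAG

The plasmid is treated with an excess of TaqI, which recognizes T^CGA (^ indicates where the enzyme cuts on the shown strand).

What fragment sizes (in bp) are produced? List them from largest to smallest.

201, 7, 6 bp

TaqI sites (TCGA) start at positions 33, 39, 46.
TaqI cuts after the first base of each site, so after positions 33, 39, 46.
Circular molecule, 3 cuts → 3 fragments:
  34–39 → 6 bp
  40–46 → 7 bp
  47–214 then 1–33 → 168 + 33 = 201 bp
Sorted largest to smallest: 201, 7, 6 bp.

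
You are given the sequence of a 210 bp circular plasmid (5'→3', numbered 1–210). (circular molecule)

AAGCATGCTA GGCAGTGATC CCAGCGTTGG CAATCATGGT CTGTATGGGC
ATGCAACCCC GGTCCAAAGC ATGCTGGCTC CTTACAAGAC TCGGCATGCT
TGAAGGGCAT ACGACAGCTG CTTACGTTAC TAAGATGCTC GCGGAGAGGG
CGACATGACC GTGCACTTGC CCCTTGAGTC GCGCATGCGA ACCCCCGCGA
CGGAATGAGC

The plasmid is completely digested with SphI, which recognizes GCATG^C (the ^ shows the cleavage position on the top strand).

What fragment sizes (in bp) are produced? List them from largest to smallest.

89, 46, 30, 25, 20 bp

SphI sites (GCATGC) start at positions 3, 49, 69, 94, 183.
SphI cuts after base 5 of each site (before the last base), so after positions 7, 53, 73, 98, 187.
Circular molecule, 5 cuts → 5 fragments:
  8–53 → 46 bp
  54–73 → 20 bp
  74–98 → 25 bp
  99–187 → 89 bp
  188–210 then 1–7 → 23 + 7 = 30 bp
Sorted largest to smallest: 89, 46, 30, 25, 20 bp.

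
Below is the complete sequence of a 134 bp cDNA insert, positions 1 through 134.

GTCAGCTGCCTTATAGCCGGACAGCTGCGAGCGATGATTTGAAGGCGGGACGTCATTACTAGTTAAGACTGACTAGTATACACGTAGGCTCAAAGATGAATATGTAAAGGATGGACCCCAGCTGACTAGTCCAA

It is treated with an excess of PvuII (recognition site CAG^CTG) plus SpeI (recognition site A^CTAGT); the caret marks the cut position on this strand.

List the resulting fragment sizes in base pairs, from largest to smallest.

49, 34, 19, 14, 9, 5, 4 bp

PvuII sites (CAGCTG) start at positions 3, 22, 119.
PvuII cuts after base 3 of each site, so after positions 5, 24, 121.
SpeI sites (ACTAGT) start at positions 58, 72, 125.
SpeI cuts after the first base of each site, so after positions 58, 72, 125.
Combined cut positions: 5, 24, 58, 72, 121, 125.
Linear molecule, 6 cuts → 7 fragments:
  1–5 → 5 bp
  6–24 → 19 bp
  25–58 → 34 bp
  59–72 → 14 bp
  73–121 → 49 bp
  122–125 → 4 bp
  126–134 → 9 bp
Sorted largest to smallest: 49, 34, 19, 14, 9, 5, 4 bp.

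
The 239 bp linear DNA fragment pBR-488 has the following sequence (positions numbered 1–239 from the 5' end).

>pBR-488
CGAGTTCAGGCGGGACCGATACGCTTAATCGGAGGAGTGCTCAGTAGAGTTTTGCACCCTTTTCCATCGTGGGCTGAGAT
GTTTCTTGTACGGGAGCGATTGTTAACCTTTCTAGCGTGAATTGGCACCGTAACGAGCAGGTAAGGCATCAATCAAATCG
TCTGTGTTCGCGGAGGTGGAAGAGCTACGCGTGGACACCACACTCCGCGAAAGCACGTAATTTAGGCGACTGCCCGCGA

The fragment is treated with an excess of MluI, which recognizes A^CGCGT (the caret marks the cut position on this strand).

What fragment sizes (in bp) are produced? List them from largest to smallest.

The MluI site (ACGCGT) starts at position 187.
MluI cuts after the first base of each site, so after position 187.
Linear molecule, 1 cut → 2 fragments:
  1–187 → 187 bp
  188–239 → 52 bp
Sorted largest to smallest: 187, 52 bp.

187, 52 bp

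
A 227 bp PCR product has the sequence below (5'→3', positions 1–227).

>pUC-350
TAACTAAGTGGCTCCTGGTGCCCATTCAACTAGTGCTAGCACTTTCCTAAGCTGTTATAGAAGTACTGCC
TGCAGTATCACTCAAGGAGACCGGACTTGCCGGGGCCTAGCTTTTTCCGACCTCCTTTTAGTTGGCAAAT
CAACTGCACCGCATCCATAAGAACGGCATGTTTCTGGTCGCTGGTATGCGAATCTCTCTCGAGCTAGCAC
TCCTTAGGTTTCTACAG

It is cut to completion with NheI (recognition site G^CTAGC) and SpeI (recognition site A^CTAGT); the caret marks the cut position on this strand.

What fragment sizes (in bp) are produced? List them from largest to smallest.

NheI sites (GCTAGC) start at positions 35, 203.
NheI cuts after the first base of each site, so after positions 35, 203.
The SpeI site (ACTAGT) starts at position 29.
SpeI cuts after the first base of each site, so after position 29.
Combined cut positions: 29, 35, 203.
Linear molecule, 3 cuts → 4 fragments:
  1–29 → 29 bp
  30–35 → 6 bp
  36–203 → 168 bp
  204–227 → 24 bp
Sorted largest to smallest: 168, 29, 24, 6 bp.

168, 29, 24, 6 bp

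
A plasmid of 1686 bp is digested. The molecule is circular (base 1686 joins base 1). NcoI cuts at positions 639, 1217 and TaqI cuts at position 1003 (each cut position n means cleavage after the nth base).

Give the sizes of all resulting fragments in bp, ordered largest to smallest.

Combined cut positions (sorted): 639, 1003, 1217.
Circular molecule, 3 cuts → 3 fragments:
  1003 − 639 = 364 bp
  1217 − 1003 = 214 bp
  wrap: 1686 − 1217 + 639 = 1108 bp
Sorted largest to smallest: 1108, 364, 214 bp.

1108, 364, 214 bp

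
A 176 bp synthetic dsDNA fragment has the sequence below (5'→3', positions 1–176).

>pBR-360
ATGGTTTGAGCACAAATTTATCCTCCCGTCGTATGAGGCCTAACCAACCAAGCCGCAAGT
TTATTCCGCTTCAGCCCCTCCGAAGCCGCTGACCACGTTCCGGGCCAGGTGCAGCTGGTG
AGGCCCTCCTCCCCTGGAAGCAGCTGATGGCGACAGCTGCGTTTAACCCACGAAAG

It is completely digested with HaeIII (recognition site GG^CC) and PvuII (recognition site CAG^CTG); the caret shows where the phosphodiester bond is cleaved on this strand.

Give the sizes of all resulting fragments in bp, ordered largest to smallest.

HaeIII sites (GGCC) start at positions 37, 103, 122.
HaeIII cuts after base 2 of each site, so after positions 38, 104, 123.
PvuII sites (CAGCTG) start at positions 112, 141, 154.
PvuII cuts after base 3 of each site, so after positions 114, 143, 156.
Combined cut positions: 38, 104, 114, 123, 143, 156.
Linear molecule, 6 cuts → 7 fragments:
  1–38 → 38 bp
  39–104 → 66 bp
  105–114 → 10 bp
  115–123 → 9 bp
  124–143 → 20 bp
  144–156 → 13 bp
  157–176 → 20 bp
Sorted largest to smallest: 66, 38, 20, 20, 13, 10, 9 bp.

66, 38, 20, 20, 13, 10, 9 bp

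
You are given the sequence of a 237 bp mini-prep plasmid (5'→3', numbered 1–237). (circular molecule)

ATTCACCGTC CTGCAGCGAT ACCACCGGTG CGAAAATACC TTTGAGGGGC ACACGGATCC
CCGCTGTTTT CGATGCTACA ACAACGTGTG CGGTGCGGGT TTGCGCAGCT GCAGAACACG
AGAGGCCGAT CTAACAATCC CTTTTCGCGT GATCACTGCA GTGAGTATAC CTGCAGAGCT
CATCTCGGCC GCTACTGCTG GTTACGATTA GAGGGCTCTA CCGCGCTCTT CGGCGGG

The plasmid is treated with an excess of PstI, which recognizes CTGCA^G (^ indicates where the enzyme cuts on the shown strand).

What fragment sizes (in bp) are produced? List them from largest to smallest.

98, 77, 47, 15 bp

PstI sites (CTGCAG) start at positions 11, 109, 156, 171.
PstI cuts after base 5 of each site (before the last base), so after positions 15, 113, 160, 175.
Circular molecule, 4 cuts → 4 fragments:
  16–113 → 98 bp
  114–160 → 47 bp
  161–175 → 15 bp
  176–237 then 1–15 → 62 + 15 = 77 bp
Sorted largest to smallest: 98, 77, 47, 15 bp.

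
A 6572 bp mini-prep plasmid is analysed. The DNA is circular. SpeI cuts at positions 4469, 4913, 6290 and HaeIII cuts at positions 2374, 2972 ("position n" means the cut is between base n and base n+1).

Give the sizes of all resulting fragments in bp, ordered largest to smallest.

Combined cut positions (sorted): 2374, 2972, 4469, 4913, 6290.
Circular molecule, 5 cuts → 5 fragments:
  2972 − 2374 = 598 bp
  4469 − 2972 = 1497 bp
  4913 − 4469 = 444 bp
  6290 − 4913 = 1377 bp
  wrap: 6572 − 6290 + 2374 = 2656 bp
Sorted largest to smallest: 2656, 1497, 1377, 598, 444 bp.

2656, 1497, 1377, 598, 444 bp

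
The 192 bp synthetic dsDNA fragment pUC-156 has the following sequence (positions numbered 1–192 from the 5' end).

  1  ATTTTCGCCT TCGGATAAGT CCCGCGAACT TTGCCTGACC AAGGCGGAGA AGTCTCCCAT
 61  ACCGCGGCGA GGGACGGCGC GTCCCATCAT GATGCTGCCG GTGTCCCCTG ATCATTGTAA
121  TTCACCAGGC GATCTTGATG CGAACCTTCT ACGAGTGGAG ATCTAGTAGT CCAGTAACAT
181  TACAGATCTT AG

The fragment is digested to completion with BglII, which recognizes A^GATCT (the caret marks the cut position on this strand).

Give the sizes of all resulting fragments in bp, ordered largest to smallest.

BglII sites (AGATCT) start at positions 159, 184.
BglII cuts after the first base of each site, so after positions 159, 184.
Linear molecule, 2 cuts → 3 fragments:
  1–159 → 159 bp
  160–184 → 25 bp
  185–192 → 8 bp
Sorted largest to smallest: 159, 25, 8 bp.

159, 25, 8 bp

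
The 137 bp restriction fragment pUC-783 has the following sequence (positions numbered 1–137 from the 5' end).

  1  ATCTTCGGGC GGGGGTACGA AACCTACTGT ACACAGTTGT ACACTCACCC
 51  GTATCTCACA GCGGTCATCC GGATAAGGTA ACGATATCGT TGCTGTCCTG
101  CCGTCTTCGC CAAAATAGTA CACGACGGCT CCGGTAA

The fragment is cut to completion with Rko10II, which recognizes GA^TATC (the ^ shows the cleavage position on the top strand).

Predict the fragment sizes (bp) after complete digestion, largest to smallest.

The Rko10II site (GATATC) starts at position 83.
Rko10II cuts after base 2 of each site, so after position 84.
Linear molecule, 1 cut → 2 fragments:
  1–84 → 84 bp
  85–137 → 53 bp
Sorted largest to smallest: 84, 53 bp.

84, 53 bp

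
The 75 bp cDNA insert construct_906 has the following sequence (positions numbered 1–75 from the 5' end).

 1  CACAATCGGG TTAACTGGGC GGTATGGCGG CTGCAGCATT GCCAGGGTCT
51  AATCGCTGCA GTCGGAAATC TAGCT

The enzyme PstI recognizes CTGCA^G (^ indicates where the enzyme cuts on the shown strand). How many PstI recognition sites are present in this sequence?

2

CTGCAG occurs starting at positions 31, 56.
PstI cuts at 2 sites.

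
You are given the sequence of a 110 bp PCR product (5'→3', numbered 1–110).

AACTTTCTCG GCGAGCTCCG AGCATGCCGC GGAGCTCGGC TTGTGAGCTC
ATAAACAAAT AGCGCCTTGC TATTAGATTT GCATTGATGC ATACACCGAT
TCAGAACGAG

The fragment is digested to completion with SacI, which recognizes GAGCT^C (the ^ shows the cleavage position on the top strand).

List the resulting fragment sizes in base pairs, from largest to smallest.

61, 19, 17, 13 bp

SacI sites (GAGCTC) start at positions 13, 32, 45.
SacI cuts after base 5 of each site (before the last base), so after positions 17, 36, 49.
Linear molecule, 3 cuts → 4 fragments:
  1–17 → 17 bp
  18–36 → 19 bp
  37–49 → 13 bp
  50–110 → 61 bp
Sorted largest to smallest: 61, 19, 17, 13 bp.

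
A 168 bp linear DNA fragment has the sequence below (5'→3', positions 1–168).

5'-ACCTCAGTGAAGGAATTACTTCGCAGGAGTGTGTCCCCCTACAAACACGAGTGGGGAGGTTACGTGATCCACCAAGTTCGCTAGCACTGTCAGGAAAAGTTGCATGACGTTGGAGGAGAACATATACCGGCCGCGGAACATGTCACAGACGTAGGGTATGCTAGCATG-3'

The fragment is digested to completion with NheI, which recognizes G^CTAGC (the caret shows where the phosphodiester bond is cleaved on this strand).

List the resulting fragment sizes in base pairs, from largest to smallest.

NheI sites (GCTAGC) start at positions 80, 160.
NheI cuts after the first base of each site, so after positions 80, 160.
Linear molecule, 2 cuts → 3 fragments:
  1–80 → 80 bp
  81–160 → 80 bp
  161–168 → 8 bp
Sorted largest to smallest: 80, 80, 8 bp.

80, 80, 8 bp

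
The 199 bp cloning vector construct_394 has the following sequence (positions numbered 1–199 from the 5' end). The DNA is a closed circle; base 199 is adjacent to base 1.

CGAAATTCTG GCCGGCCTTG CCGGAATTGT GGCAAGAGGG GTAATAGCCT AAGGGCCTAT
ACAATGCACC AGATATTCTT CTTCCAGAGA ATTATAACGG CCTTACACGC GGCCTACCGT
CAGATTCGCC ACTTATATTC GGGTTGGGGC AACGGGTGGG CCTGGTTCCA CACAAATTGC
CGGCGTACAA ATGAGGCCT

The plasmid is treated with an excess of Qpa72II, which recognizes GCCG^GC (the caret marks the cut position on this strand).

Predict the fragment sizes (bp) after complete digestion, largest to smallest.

Qpa72II sites (GCCGGC) start at positions 11, 179.
Qpa72II cuts after base 4 of each site, so after positions 14, 182.
Circular molecule, 2 cuts → 2 fragments:
  15–182 → 168 bp
  183–199 then 1–14 → 17 + 14 = 31 bp
Sorted largest to smallest: 168, 31 bp.

168, 31 bp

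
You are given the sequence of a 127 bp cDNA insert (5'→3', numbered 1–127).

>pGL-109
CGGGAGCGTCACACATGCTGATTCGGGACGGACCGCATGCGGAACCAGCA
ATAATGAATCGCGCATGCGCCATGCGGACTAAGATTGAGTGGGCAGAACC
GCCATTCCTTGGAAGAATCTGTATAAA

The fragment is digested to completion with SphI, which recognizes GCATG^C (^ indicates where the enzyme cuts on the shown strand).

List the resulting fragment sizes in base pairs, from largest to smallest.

SphI sites (GCATGC) start at positions 35, 63.
SphI cuts after base 5 of each site (before the last base), so after positions 39, 67.
Linear molecule, 2 cuts → 3 fragments:
  1–39 → 39 bp
  40–67 → 28 bp
  68–127 → 60 bp
Sorted largest to smallest: 60, 39, 28 bp.

60, 39, 28 bp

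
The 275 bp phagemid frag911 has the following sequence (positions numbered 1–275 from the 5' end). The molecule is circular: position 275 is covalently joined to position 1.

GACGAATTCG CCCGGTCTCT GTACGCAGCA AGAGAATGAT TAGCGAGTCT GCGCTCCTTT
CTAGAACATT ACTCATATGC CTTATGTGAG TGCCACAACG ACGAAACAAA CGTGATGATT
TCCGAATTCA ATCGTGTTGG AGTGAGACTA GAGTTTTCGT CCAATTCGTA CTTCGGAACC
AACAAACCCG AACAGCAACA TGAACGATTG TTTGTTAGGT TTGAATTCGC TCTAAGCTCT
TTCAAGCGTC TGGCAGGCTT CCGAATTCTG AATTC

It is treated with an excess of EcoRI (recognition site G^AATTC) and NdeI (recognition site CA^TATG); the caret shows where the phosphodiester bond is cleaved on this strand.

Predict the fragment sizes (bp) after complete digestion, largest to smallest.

EcoRI sites (GAATTC) start at positions 4, 124, 223, 263, 270.
EcoRI cuts after the first base of each site, so after positions 4, 124, 223, 263, 270.
The NdeI site (CATATG) starts at position 74.
NdeI cuts after base 2 of each site, so after position 75.
Combined cut positions: 4, 75, 124, 223, 263, 270.
Circular molecule, 6 cuts → 6 fragments:
  5–75 → 71 bp
  76–124 → 49 bp
  125–223 → 99 bp
  224–263 → 40 bp
  264–270 → 7 bp
  271–275 then 1–4 → 5 + 4 = 9 bp
Sorted largest to smallest: 99, 71, 49, 40, 9, 7 bp.

99, 71, 49, 40, 9, 7 bp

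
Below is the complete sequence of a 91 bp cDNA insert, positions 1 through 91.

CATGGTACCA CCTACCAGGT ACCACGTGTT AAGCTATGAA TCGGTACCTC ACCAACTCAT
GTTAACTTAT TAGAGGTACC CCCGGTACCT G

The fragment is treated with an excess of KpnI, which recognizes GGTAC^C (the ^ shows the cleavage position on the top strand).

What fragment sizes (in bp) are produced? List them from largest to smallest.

32, 25, 14, 9, 8, 3 bp

KpnI sites (GGTACC) start at positions 4, 18, 43, 75, 84.
KpnI cuts after base 5 of each site (before the last base), so after positions 8, 22, 47, 79, 88.
Linear molecule, 5 cuts → 6 fragments:
  1–8 → 8 bp
  9–22 → 14 bp
  23–47 → 25 bp
  48–79 → 32 bp
  80–88 → 9 bp
  89–91 → 3 bp
Sorted largest to smallest: 32, 25, 14, 9, 8, 3 bp.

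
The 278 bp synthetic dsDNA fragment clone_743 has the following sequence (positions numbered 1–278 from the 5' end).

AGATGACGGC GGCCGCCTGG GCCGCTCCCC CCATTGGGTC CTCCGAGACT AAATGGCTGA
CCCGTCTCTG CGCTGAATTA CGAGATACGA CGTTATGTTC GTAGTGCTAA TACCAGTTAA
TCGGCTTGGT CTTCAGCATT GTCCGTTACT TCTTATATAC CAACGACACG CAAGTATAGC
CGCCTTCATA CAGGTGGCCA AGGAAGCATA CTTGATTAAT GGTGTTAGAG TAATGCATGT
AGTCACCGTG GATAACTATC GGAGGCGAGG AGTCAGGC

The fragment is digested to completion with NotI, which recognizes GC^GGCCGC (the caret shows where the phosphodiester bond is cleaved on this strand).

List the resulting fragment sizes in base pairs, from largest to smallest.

The NotI site (GCGGCCGC) starts at position 9.
NotI cuts after base 2 of each site, so after position 10.
Linear molecule, 1 cut → 2 fragments:
  1–10 → 10 bp
  11–278 → 268 bp
Sorted largest to smallest: 268, 10 bp.

268, 10 bp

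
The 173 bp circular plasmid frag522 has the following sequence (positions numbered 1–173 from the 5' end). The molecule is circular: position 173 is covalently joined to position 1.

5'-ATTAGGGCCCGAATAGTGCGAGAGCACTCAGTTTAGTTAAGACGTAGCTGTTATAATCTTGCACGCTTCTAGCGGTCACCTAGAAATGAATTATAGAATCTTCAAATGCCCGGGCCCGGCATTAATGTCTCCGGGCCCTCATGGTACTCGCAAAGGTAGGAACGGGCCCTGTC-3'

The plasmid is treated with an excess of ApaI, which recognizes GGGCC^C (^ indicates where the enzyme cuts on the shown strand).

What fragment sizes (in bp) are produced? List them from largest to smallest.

107, 31, 21, 14 bp

ApaI sites (GGGCCC) start at positions 5, 112, 133, 164.
ApaI cuts after base 5 of each site (before the last base), so after positions 9, 116, 137, 168.
Circular molecule, 4 cuts → 4 fragments:
  10–116 → 107 bp
  117–137 → 21 bp
  138–168 → 31 bp
  169–173 then 1–9 → 5 + 9 = 14 bp
Sorted largest to smallest: 107, 31, 21, 14 bp.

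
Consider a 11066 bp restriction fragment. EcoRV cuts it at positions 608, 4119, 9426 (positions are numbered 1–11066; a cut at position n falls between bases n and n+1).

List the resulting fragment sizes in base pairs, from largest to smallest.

5307, 3511, 1640, 608 bp

Linear molecule, 3 cuts → 4 fragments:
  608 − 0 = 608 bp
  4119 − 608 = 3511 bp
  9426 − 4119 = 5307 bp
  11066 − 9426 = 1640 bp
Sorted largest to smallest: 5307, 3511, 1640, 608 bp.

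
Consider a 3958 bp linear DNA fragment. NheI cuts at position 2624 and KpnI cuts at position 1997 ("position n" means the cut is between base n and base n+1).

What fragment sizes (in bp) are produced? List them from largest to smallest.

1997, 1334, 627 bp

Combined cut positions (sorted): 1997, 2624.
Linear molecule, 2 cuts → 3 fragments:
  1997 − 0 = 1997 bp
  2624 − 1997 = 627 bp
  3958 − 2624 = 1334 bp
Sorted largest to smallest: 1997, 1334, 627 bp.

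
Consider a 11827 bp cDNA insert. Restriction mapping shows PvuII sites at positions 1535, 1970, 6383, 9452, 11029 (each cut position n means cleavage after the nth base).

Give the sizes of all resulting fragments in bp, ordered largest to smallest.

Linear molecule, 5 cuts → 6 fragments:
  1535 − 0 = 1535 bp
  1970 − 1535 = 435 bp
  6383 − 1970 = 4413 bp
  9452 − 6383 = 3069 bp
  11029 − 9452 = 1577 bp
  11827 − 11029 = 798 bp
Sorted largest to smallest: 4413, 3069, 1577, 1535, 798, 435 bp.

4413, 3069, 1577, 1535, 798, 435 bp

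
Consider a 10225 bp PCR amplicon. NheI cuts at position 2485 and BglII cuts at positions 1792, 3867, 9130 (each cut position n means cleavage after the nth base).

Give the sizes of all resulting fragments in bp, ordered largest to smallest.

5263, 1792, 1382, 1095, 693 bp

Combined cut positions (sorted): 1792, 2485, 3867, 9130.
Linear molecule, 4 cuts → 5 fragments:
  1792 − 0 = 1792 bp
  2485 − 1792 = 693 bp
  3867 − 2485 = 1382 bp
  9130 − 3867 = 5263 bp
  10225 − 9130 = 1095 bp
Sorted largest to smallest: 5263, 1792, 1382, 1095, 693 bp.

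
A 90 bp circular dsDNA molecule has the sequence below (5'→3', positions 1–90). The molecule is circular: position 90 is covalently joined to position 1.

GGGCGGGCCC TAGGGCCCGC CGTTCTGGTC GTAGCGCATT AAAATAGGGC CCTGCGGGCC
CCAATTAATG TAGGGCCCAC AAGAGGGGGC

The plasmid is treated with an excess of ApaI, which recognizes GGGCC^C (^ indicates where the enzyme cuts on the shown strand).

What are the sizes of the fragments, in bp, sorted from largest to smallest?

34, 22, 17, 9, 8 bp

ApaI sites (GGGCCC) start at positions 5, 13, 47, 56, 73.
ApaI cuts after base 5 of each site (before the last base), so after positions 9, 17, 51, 60, 77.
Circular molecule, 5 cuts → 5 fragments:
  10–17 → 8 bp
  18–51 → 34 bp
  52–60 → 9 bp
  61–77 → 17 bp
  78–90 then 1–9 → 13 + 9 = 22 bp
Sorted largest to smallest: 34, 22, 17, 9, 8 bp.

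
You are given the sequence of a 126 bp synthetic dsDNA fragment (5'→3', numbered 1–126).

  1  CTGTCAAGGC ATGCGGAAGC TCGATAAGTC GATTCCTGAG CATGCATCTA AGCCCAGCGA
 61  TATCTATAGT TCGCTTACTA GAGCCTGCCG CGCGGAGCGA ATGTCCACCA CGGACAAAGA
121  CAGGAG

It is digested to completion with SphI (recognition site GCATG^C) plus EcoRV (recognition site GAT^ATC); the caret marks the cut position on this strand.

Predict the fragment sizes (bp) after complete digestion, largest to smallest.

SphI sites (GCATGC) start at positions 9, 40.
SphI cuts after base 5 of each site (before the last base), so after positions 13, 44.
The EcoRV site (GATATC) starts at position 59.
EcoRV cuts after base 3 of each site, so after position 61.
Combined cut positions: 13, 44, 61.
Linear molecule, 3 cuts → 4 fragments:
  1–13 → 13 bp
  14–44 → 31 bp
  45–61 → 17 bp
  62–126 → 65 bp
Sorted largest to smallest: 65, 31, 17, 13 bp.

65, 31, 17, 13 bp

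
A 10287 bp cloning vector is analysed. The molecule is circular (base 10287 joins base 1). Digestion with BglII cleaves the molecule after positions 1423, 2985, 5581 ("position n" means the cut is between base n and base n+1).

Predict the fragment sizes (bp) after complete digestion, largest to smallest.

6129, 2596, 1562 bp

Circular molecule, 3 cuts → 3 fragments:
  2985 − 1423 = 1562 bp
  5581 − 2985 = 2596 bp
  wrap: 10287 − 5581 + 1423 = 6129 bp
Sorted largest to smallest: 6129, 2596, 1562 bp.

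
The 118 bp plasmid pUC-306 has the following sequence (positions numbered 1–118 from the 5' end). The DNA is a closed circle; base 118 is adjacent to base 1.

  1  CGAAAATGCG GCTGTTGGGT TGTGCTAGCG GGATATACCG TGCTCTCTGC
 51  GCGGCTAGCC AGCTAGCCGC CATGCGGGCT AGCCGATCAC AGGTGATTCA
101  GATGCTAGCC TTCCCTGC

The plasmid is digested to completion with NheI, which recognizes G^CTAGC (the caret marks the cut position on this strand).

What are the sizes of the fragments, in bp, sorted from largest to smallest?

NheI sites (GCTAGC) start at positions 24, 54, 62, 78, 104.
NheI cuts after the first base of each site, so after positions 24, 54, 62, 78, 104.
Circular molecule, 5 cuts → 5 fragments:
  25–54 → 30 bp
  55–62 → 8 bp
  63–78 → 16 bp
  79–104 → 26 bp
  105–118 then 1–24 → 14 + 24 = 38 bp
Sorted largest to smallest: 38, 30, 26, 16, 8 bp.

38, 30, 26, 16, 8 bp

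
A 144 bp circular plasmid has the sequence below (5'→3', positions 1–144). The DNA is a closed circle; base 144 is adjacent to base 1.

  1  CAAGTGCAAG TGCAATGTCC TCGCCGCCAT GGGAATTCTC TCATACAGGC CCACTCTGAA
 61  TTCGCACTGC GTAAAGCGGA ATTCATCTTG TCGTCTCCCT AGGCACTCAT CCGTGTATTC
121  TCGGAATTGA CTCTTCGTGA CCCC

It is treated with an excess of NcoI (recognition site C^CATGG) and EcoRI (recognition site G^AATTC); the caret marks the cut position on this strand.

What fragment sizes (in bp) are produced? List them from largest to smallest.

The NcoI site (CCATGG) starts at position 27.
NcoI cuts after the first base of each site, so after position 27.
EcoRI sites (GAATTC) start at positions 33, 58, 79.
EcoRI cuts after the first base of each site, so after positions 33, 58, 79.
Combined cut positions: 27, 33, 58, 79.
Circular molecule, 4 cuts → 4 fragments:
  28–33 → 6 bp
  34–58 → 25 bp
  59–79 → 21 bp
  80–144 then 1–27 → 65 + 27 = 92 bp
Sorted largest to smallest: 92, 25, 21, 6 bp.

92, 25, 21, 6 bp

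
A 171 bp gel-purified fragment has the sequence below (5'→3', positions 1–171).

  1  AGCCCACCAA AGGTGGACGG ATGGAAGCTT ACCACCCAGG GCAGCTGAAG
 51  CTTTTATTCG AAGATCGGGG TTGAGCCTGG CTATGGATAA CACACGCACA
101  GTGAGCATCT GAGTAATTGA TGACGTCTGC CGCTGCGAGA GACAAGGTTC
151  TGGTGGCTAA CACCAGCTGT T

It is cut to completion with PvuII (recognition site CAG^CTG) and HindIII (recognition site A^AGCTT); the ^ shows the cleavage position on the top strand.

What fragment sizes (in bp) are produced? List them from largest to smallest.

118, 25, 19, 5, 4 bp

PvuII sites (CAGCTG) start at positions 42, 164.
PvuII cuts after base 3 of each site, so after positions 44, 166.
HindIII sites (AAGCTT) start at positions 25, 48.
HindIII cuts after the first base of each site, so after positions 25, 48.
Combined cut positions: 25, 44, 48, 166.
Linear molecule, 4 cuts → 5 fragments:
  1–25 → 25 bp
  26–44 → 19 bp
  45–48 → 4 bp
  49–166 → 118 bp
  167–171 → 5 bp
Sorted largest to smallest: 118, 25, 19, 5, 4 bp.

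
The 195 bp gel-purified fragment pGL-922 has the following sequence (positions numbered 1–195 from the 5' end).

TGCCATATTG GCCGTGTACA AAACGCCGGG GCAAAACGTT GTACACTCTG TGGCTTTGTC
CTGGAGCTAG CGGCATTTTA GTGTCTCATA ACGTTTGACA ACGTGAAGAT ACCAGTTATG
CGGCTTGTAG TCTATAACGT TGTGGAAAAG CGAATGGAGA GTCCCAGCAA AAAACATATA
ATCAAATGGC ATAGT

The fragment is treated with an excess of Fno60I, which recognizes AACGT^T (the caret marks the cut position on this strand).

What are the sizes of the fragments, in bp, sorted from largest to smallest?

Fno60I sites (AACGTT) start at positions 35, 90, 136.
Fno60I cuts after base 5 of each site (before the last base), so after positions 39, 94, 140.
Linear molecule, 3 cuts → 4 fragments:
  1–39 → 39 bp
  40–94 → 55 bp
  95–140 → 46 bp
  141–195 → 55 bp
Sorted largest to smallest: 55, 55, 46, 39 bp.

55, 55, 46, 39 bp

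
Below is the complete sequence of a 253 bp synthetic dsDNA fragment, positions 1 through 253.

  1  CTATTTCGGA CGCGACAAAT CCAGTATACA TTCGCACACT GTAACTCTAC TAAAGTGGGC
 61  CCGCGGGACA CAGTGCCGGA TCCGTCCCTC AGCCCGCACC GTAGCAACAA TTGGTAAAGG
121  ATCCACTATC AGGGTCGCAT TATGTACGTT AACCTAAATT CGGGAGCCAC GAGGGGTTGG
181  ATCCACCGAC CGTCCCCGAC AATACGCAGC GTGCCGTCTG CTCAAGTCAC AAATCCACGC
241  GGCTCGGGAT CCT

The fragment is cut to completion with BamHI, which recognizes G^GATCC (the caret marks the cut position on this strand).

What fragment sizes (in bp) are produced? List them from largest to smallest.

BamHI sites (GGATCC) start at positions 78, 119, 179, 247.
BamHI cuts after the first base of each site, so after positions 78, 119, 179, 247.
Linear molecule, 4 cuts → 5 fragments:
  1–78 → 78 bp
  79–119 → 41 bp
  120–179 → 60 bp
  180–247 → 68 bp
  248–253 → 6 bp
Sorted largest to smallest: 78, 68, 60, 41, 6 bp.

78, 68, 60, 41, 6 bp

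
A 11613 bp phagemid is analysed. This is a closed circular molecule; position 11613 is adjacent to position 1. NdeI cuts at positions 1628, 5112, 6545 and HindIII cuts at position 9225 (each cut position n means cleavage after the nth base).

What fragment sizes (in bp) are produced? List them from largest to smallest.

Combined cut positions (sorted): 1628, 5112, 6545, 9225.
Circular molecule, 4 cuts → 4 fragments:
  5112 − 1628 = 3484 bp
  6545 − 5112 = 1433 bp
  9225 − 6545 = 2680 bp
  wrap: 11613 − 9225 + 1628 = 4016 bp
Sorted largest to smallest: 4016, 3484, 2680, 1433 bp.

4016, 3484, 2680, 1433 bp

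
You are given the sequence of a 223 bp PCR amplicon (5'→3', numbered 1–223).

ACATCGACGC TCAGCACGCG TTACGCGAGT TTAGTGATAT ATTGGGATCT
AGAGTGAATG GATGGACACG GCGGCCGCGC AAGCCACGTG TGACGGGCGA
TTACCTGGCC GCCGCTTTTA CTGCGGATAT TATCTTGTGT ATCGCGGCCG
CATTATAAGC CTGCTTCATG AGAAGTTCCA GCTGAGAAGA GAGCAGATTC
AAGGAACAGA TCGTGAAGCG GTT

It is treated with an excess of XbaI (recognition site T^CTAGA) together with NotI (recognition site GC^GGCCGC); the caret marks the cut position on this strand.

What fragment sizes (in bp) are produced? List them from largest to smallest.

The XbaI site (TCTAGA) starts at position 48.
XbaI cuts after the first base of each site, so after position 48.
NotI sites (GCGGCCGC) start at positions 71, 144.
NotI cuts after base 2 of each site, so after positions 72, 145.
Combined cut positions: 48, 72, 145.
Linear molecule, 3 cuts → 4 fragments:
  1–48 → 48 bp
  49–72 → 24 bp
  73–145 → 73 bp
  146–223 → 78 bp
Sorted largest to smallest: 78, 73, 48, 24 bp.

78, 73, 48, 24 bp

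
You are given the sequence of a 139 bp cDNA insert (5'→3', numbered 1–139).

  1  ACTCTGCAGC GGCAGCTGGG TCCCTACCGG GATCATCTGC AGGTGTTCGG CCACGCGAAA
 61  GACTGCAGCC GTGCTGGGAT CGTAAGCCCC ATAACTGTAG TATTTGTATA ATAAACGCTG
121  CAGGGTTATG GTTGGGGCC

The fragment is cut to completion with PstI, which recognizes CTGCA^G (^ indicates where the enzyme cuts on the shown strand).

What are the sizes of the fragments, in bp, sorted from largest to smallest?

PstI sites (CTGCAG) start at positions 4, 37, 63, 118.
PstI cuts after base 5 of each site (before the last base), so after positions 8, 41, 67, 122.
Linear molecule, 4 cuts → 5 fragments:
  1–8 → 8 bp
  9–41 → 33 bp
  42–67 → 26 bp
  68–122 → 55 bp
  123–139 → 17 bp
Sorted largest to smallest: 55, 33, 26, 17, 8 bp.

55, 33, 26, 17, 8 bp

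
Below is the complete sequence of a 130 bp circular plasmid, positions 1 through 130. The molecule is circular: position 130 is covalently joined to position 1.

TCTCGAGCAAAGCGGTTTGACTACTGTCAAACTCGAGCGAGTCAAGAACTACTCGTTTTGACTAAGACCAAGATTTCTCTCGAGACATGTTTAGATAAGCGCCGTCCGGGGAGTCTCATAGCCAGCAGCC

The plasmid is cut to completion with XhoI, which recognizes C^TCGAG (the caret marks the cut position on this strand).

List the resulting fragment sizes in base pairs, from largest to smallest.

53, 47, 30 bp

XhoI sites (CTCGAG) start at positions 2, 32, 79.
XhoI cuts after the first base of each site, so after positions 2, 32, 79.
Circular molecule, 3 cuts → 3 fragments:
  3–32 → 30 bp
  33–79 → 47 bp
  80–130 then 1–2 → 51 + 2 = 53 bp
Sorted largest to smallest: 53, 47, 30 bp.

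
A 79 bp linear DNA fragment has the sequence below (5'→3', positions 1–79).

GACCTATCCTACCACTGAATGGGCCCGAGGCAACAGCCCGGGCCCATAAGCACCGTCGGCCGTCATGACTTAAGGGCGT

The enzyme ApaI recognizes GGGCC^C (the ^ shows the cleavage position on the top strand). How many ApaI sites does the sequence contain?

GGGCCC occurs starting at positions 21, 40.
ApaI cuts at 2 sites.

2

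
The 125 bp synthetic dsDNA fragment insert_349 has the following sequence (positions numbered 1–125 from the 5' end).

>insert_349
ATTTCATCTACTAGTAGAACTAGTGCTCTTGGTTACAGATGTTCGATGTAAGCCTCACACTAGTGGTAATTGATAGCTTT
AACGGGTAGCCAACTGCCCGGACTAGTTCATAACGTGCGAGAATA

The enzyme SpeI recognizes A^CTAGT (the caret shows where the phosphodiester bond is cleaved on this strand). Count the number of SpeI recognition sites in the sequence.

ACTAGT occurs starting at positions 10, 19, 59, 102.
SpeI cuts at 4 sites.

4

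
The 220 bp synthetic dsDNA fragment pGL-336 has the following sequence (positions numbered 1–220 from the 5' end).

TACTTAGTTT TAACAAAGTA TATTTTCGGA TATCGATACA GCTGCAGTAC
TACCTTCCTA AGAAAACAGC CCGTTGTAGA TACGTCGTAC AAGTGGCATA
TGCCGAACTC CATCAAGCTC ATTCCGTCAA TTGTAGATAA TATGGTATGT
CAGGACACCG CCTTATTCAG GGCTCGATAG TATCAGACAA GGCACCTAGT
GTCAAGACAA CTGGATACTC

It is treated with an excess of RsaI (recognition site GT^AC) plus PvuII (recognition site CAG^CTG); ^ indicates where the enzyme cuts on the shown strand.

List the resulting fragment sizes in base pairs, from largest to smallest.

132, 41, 40, 7 bp

RsaI sites (GTAC) start at positions 47, 87.
RsaI cuts after base 2 of each site, so after positions 48, 88.
The PvuII site (CAGCTG) starts at position 39.
PvuII cuts after base 3 of each site, so after position 41.
Combined cut positions: 41, 48, 88.
Linear molecule, 3 cuts → 4 fragments:
  1–41 → 41 bp
  42–48 → 7 bp
  49–88 → 40 bp
  89–220 → 132 bp
Sorted largest to smallest: 132, 41, 40, 7 bp.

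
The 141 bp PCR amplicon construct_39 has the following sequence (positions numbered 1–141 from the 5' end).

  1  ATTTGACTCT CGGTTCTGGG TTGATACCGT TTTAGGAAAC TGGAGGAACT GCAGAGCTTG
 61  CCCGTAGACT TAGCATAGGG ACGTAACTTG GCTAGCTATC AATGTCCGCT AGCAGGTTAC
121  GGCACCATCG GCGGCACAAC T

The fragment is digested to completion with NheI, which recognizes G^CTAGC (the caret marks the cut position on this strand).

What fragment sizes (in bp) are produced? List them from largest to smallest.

NheI sites (GCTAGC) start at positions 91, 108.
NheI cuts after the first base of each site, so after positions 91, 108.
Linear molecule, 2 cuts → 3 fragments:
  1–91 → 91 bp
  92–108 → 17 bp
  109–141 → 33 bp
Sorted largest to smallest: 91, 33, 17 bp.

91, 33, 17 bp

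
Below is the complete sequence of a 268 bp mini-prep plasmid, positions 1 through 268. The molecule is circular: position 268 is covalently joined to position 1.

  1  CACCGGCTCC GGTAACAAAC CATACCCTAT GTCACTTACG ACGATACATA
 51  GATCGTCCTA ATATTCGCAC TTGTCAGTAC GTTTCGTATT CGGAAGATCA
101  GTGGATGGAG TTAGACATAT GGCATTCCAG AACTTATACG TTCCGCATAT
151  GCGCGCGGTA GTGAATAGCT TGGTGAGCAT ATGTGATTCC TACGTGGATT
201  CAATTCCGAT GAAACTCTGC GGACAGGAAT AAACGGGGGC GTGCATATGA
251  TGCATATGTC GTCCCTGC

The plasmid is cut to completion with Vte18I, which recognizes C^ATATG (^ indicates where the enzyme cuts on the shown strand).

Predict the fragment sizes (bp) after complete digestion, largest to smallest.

Vte18I sites (CATATG) start at positions 116, 146, 178, 244, 253.
Vte18I cuts after the first base of each site, so after positions 116, 146, 178, 244, 253.
Circular molecule, 5 cuts → 5 fragments:
  117–146 → 30 bp
  147–178 → 32 bp
  179–244 → 66 bp
  245–253 → 9 bp
  254–268 then 1–116 → 15 + 116 = 131 bp
Sorted largest to smallest: 131, 66, 32, 30, 9 bp.

131, 66, 32, 30, 9 bp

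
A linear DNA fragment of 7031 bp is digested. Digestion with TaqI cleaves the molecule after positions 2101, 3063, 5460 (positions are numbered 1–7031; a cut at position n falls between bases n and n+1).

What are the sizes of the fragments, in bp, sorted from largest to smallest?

Linear molecule, 3 cuts → 4 fragments:
  2101 − 0 = 2101 bp
  3063 − 2101 = 962 bp
  5460 − 3063 = 2397 bp
  7031 − 5460 = 1571 bp
Sorted largest to smallest: 2397, 2101, 1571, 962 bp.

2397, 2101, 1571, 962 bp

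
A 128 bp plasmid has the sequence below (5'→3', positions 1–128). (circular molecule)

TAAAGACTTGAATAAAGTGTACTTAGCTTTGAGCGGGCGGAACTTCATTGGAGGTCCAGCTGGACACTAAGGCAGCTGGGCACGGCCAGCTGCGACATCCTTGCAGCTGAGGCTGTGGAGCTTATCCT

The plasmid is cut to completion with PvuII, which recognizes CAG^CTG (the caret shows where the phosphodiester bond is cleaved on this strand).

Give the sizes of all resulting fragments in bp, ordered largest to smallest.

PvuII sites (CAGCTG) start at positions 57, 73, 87, 104.
PvuII cuts after base 3 of each site, so after positions 59, 75, 89, 106.
Circular molecule, 4 cuts → 4 fragments:
  60–75 → 16 bp
  76–89 → 14 bp
  90–106 → 17 bp
  107–128 then 1–59 → 22 + 59 = 81 bp
Sorted largest to smallest: 81, 17, 16, 14 bp.

81, 17, 16, 14 bp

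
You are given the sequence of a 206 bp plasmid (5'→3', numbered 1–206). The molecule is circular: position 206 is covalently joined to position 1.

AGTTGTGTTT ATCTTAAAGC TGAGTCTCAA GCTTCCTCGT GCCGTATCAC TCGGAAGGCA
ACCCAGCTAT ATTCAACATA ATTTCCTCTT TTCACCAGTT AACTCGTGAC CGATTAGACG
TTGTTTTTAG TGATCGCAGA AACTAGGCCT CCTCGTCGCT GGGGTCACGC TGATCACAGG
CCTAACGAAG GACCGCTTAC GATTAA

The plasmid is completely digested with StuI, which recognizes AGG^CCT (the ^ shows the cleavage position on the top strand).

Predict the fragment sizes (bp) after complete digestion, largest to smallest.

StuI sites (AGGCCT) start at positions 145, 178.
StuI cuts after base 3 of each site, so after positions 147, 180.
Circular molecule, 2 cuts → 2 fragments:
  148–180 → 33 bp
  181–206 then 1–147 → 26 + 147 = 173 bp
Sorted largest to smallest: 173, 33 bp.

173, 33 bp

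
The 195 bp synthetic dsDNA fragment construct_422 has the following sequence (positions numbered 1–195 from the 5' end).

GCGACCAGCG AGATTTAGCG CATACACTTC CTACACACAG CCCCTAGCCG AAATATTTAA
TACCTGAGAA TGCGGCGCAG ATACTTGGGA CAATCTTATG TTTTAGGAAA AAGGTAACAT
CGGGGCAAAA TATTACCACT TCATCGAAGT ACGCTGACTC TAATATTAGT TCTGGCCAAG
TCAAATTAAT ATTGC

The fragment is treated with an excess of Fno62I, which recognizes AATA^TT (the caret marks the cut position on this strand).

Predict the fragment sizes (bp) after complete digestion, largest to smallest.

77, 55, 33, 26, 4 bp

Fno62I sites (AATATT) start at positions 52, 129, 162, 188.
Fno62I cuts after base 4 of each site, so after positions 55, 132, 165, 191.
Linear molecule, 4 cuts → 5 fragments:
  1–55 → 55 bp
  56–132 → 77 bp
  133–165 → 33 bp
  166–191 → 26 bp
  192–195 → 4 bp
Sorted largest to smallest: 77, 55, 33, 26, 4 bp.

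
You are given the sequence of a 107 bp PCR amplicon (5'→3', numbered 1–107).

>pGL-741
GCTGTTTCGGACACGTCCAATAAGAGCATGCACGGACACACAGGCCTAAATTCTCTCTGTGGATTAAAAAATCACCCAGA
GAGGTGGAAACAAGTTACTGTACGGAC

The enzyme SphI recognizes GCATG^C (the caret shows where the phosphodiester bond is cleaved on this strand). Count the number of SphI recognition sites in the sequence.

1

GCATGC occurs starting at position 26.
SphI cuts at 1 site.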